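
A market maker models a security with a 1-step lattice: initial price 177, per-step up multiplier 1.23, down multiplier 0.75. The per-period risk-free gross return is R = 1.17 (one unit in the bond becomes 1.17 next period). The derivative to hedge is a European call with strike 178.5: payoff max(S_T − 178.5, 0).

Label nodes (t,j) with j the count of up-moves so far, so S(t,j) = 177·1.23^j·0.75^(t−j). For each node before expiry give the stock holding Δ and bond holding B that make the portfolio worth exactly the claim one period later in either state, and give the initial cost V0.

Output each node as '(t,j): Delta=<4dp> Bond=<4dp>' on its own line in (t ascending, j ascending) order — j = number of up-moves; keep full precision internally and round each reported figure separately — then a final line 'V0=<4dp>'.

No-arbitrage ⇒ martingale measure with p* = (R−d)/(u−d) = 0.8750.
Terminal payoffs: V(1,0)=0.0000, V(1,1)=39.2100
(0,0): S=177.0000. Δ = (V_up−V_dn)/(S_up−S_dn) = (39.2100−0.0000)/(217.7100−132.7500) = 0.4615. V = [p*·39.2100 + (1−p*)·0.0000]/1.17 = 29.3237. B = V − Δ·S = -52.3638.
The time-0 hedge costs 29.3237, which is the no-arbitrage price.

(0,0): Delta=0.4615 Bond=-52.3638
V0=29.3237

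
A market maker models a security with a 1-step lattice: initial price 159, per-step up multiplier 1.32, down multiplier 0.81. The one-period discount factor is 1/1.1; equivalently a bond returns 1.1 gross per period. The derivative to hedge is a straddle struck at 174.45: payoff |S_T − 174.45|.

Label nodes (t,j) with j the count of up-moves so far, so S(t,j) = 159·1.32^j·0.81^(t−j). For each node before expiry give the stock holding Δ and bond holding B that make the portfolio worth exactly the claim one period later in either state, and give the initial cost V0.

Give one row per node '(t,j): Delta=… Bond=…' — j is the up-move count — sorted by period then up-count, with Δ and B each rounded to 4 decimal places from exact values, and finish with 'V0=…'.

The replicating-portfolio and risk-neutral prices coincide; use p* = (1.1−0.81)/(1.32−0.81) = 0.5686 for the latter.
Terminal payoffs: V(1,0)=45.6600, V(1,1)=35.4300
Node (0,0) S=159.0000: V=(p*·35.4300+(1−p*)·45.6600)/1.1=36.2209; Δ=(35.4300−45.6600)/(209.8800−128.7900)=-0.1262; B=V−Δ·S=56.2797
Check: Δ(0,0)·S0 + B(0,0) = 36.2209 = V0.

(0,0): Delta=-0.1262 Bond=56.2797
V0=36.2209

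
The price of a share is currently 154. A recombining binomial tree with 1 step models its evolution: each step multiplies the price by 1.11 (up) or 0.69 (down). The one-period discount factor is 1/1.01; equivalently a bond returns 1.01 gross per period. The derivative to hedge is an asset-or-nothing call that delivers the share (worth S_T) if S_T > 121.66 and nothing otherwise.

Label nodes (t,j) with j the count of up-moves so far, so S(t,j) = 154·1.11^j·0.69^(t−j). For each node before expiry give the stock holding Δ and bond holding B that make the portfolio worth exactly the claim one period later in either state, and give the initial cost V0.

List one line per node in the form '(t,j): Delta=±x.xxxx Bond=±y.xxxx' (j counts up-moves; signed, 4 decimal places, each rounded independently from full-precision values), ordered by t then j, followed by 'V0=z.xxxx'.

The replicating-portfolio and risk-neutral prices coincide; use p* = (1.01−0.69)/(1.11−0.69) = 0.7619 for the latter.
At expiry t=1: V(1,0)=0.0000, V(1,1)=170.9400
Node (0,0) S=154.0000: V=(p*·170.9400+(1−p*)·0.0000)/1.01=128.9505; Δ=(170.9400−0.0000)/(170.9400−106.2600)=2.6429; B=V−Δ·S=-278.0495
Root portfolio cost Δ·154+B reproduces V0=128.9505.

(0,0): Delta=2.6429 Bond=-278.0495
V0=128.9505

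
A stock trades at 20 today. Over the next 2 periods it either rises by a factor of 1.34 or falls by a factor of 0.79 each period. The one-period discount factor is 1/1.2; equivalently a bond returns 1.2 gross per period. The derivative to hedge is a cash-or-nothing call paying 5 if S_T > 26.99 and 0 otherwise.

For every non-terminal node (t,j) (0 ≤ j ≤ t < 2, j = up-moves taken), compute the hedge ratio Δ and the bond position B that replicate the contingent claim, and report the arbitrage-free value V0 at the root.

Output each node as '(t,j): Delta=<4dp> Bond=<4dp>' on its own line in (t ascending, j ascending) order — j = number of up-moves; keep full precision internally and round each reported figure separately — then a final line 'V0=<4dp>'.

No-arbitrage ⇒ martingale measure with p* = (R−d)/(u−d) = 0.7455.
Terminal payoffs: V(2,0)=0.0000, V(2,1)=0.0000, V(2,2)=5.0000
Node (1,0) S=15.8000: V=(p*·0.0000+(1−p*)·0.0000)/1.2=0.0000; Δ=(0.0000−0.0000)/(21.1720−12.4820)=0.0000; B=V−Δ·S=0.0000
Node (1,1) S=26.8000: V=(p*·5.0000+(1−p*)·0.0000)/1.2=3.1061; Δ=(5.0000−0.0000)/(35.9120−21.1720)=0.3392; B=V−Δ·S=-5.9848
Node (0,0) S=20.0000: V=(p*·3.1061+(1−p*)·0.0000)/1.2=1.9295; Δ=(3.1061−0.0000)/(26.8000−15.8000)=0.2824; B=V−Δ·S=-3.7179
Each (Δ,B) replicates both successor values, so the strategy is self-financing and V0 is arbitrage-free.

(0,0): Delta=0.2824 Bond=-3.7179
(1,0): Delta=0.0000 Bond=0.0000
(1,1): Delta=0.3392 Bond=-5.9848
V0=1.9295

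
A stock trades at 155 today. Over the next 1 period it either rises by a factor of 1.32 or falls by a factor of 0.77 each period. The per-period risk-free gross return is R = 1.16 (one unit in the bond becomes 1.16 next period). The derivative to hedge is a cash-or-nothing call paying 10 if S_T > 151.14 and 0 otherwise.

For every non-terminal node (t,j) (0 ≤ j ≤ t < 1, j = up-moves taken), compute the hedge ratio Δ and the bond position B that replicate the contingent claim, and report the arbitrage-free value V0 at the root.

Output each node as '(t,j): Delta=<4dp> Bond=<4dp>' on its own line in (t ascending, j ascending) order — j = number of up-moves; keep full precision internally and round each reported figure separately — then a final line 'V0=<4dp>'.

Since d<R<u, set p* = (R−d)/(u−d) = 0.7091; price each node as the discounted p*-expectation of its children.
Terminal payoffs: V(1,0)=0.0000, V(1,1)=10.0000
  t=0,j=0: stock 155.0000 → up 204.6000 (V=10.0000), down 119.3500 (V=0.0000). Price 6.1129; hedge Δ=0.1173, bond B=-12.0690.
Check: Δ(0,0)·S0 + B(0,0) = 6.1129 = V0.

(0,0): Delta=0.1173 Bond=-12.0690
V0=6.1129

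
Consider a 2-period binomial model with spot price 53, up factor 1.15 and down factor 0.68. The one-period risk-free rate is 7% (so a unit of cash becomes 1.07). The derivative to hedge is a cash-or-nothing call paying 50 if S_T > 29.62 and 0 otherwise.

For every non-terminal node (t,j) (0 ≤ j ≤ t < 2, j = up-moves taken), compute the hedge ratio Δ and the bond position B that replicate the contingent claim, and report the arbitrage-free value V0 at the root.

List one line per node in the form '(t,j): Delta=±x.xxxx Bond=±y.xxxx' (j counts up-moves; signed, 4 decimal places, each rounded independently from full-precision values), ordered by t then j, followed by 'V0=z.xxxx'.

Since d<R<u, set p* = (R−d)/(u−d) = 0.8298; price each node as the discounted p*-expectation of its children.
Payoff layer (t=2): V(2,0)=0.0000, V(2,1)=50.0000, V(2,2)=50.0000
  t=1,j=0: stock 36.0400 → up 41.4460 (V=50.0000), down 24.5072 (V=0.0000). Price 38.7751; hedge Δ=2.9518, bond B=-67.6079.
  t=1,j=1: stock 60.9500 → up 70.0925 (V=50.0000), down 41.4460 (V=50.0000). Price 46.7290; hedge Δ=0.0000, bond B=46.7290.
  t=0,j=0: stock 53.0000 → up 60.9500 (V=46.7290), down 36.0400 (V=38.7751). Price 42.4067; hedge Δ=0.3193, bond B=25.4835.
Root portfolio cost Δ·53+B reproduces V0=42.4067.

(0,0): Delta=0.3193 Bond=25.4835
(1,0): Delta=2.9518 Bond=-67.6079
(1,1): Delta=0.0000 Bond=46.7290
V0=42.4067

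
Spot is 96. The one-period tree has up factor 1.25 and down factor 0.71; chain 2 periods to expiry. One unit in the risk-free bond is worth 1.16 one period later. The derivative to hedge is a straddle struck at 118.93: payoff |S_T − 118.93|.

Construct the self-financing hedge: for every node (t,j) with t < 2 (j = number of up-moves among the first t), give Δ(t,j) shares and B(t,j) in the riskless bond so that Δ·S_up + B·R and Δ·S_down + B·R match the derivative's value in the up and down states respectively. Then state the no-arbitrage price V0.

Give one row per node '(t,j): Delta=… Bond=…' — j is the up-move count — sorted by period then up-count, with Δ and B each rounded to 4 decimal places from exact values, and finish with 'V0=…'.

(0,0): Delta=-0.1389 Bond=37.7858
(1,0): Delta=-1.0000 Bond=102.5259
(1,1): Delta=-0.0410 Bond=32.0926
V0=24.4539

No-arbitrage ⇒ martingale measure with p* = (R−d)/(u−d) = 0.8333.
At expiry t=2: V(2,0)=70.5364, V(2,1)=33.7300, V(2,2)=31.0700
(1,0): S=68.1600. Δ = (V_up−V_dn)/(S_up−S_dn) = (33.7300−70.5364)/(85.2000−48.3936) = -1.0000. V = [p*·33.7300 + (1−p*)·70.5364]/1.16 = 34.3659. B = V − Δ·S = 102.5259.
(1,1): S=120.0000. Δ = (V_up−V_dn)/(S_up−S_dn) = (31.0700−33.7300)/(150.0000−85.2000) = -0.0410. V = [p*·31.0700 + (1−p*)·33.7300]/1.16 = 27.1667. B = V − Δ·S = 32.0926.
(0,0): S=96.0000. Δ = (V_up−V_dn)/(S_up−S_dn) = (27.1667−34.3659)/(120.0000−68.1600) = -0.1389. V = [p*·27.1667 + (1−p*)·34.3659]/1.16 = 24.4539. B = V − Δ·S = 37.7858.
Root portfolio cost Δ·96+B reproduces V0=24.4539.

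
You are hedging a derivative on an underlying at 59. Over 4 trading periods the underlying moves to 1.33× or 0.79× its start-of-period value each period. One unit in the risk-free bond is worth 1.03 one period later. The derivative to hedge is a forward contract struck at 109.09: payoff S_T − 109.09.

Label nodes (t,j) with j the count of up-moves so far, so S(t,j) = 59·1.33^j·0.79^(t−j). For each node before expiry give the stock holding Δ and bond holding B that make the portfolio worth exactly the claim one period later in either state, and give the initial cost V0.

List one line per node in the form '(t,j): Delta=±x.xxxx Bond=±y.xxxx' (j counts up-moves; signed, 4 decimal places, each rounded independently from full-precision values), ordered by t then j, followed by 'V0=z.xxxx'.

Under the risk-neutral measure, an up-move has probability p* = (R−d)/(u−d) = 0.4444 and values discount at R = 1.03.
Terminal values V(4,·): V(4,0)=-86.1095, V(4,1)=-70.4012, V(4,2)=-43.9557, V(4,3)=0.5664, V(4,4)=75.5214
(3,0): S=29.0893. Δ = (V_up−V_dn)/(S_up−S_dn) = (-70.4012−-86.1095)/(38.6888−22.9805) = 1.0000. V = [p*·-70.4012 + (1−p*)·-86.1095]/1.03 = -76.8233. B = V − Δ·S = -105.9126.
(3,1): S=48.9731. Δ = (V_up−V_dn)/(S_up−S_dn) = (-43.9557−-70.4012)/(65.1343−38.6888) = 1.0000. V = [p*·-43.9557 + (1−p*)·-70.4012]/1.03 = -56.9395. B = V − Δ·S = -105.9126.
(3,2): S=82.4484. Δ = (V_up−V_dn)/(S_up−S_dn) = (0.5664−-43.9557)/(109.6564−65.1343) = 1.0000. V = [p*·0.5664 + (1−p*)·-43.9557]/1.03 = -23.4642. B = V − Δ·S = -105.9126.
(3,3): S=138.8056. Δ = (V_up−V_dn)/(S_up−S_dn) = (75.5214−0.5664)/(184.6114−109.6564) = 1.0000. V = [p*·75.5214 + (1−p*)·0.5664]/1.03 = 32.8930. B = V − Δ·S = -105.9126.
(2,0): S=36.8219. Δ = (V_up−V_dn)/(S_up−S_dn) = (-56.9395−-76.8233)/(48.9731−29.0893) = 1.0000. V = [p*·-56.9395 + (1−p*)·-76.8233]/1.03 = -66.0059. B = V − Δ·S = -102.8278.
(2,1): S=61.9913. Δ = (V_up−V_dn)/(S_up−S_dn) = (-23.4642−-56.9395)/(82.4484−48.9731) = 1.0000. V = [p*·-23.4642 + (1−p*)·-56.9395]/1.03 = -40.8365. B = V − Δ·S = -102.8278.
(2,2): S=104.3651. Δ = (V_up−V_dn)/(S_up−S_dn) = (32.8930−-23.4642)/(138.8056−82.4484) = 1.0000. V = [p*·32.8930 + (1−p*)·-23.4642]/1.03 = 1.5373. B = V − Δ·S = -102.8278.
(1,0): S=46.6100. Δ = (V_up−V_dn)/(S_up−S_dn) = (-40.8365−-66.0059)/(61.9913−36.8219) = 1.0000. V = [p*·-40.8365 + (1−p*)·-66.0059]/1.03 = -53.2228. B = V − Δ·S = -99.8328.
(1,1): S=78.4700. Δ = (V_up−V_dn)/(S_up−S_dn) = (1.5373−-40.8365)/(104.3651−61.9913) = 1.0000. V = [p*·1.5373 + (1−p*)·-40.8365]/1.03 = -21.3628. B = V − Δ·S = -99.8328.
(0,0): S=59.0000. Δ = (V_up−V_dn)/(S_up−S_dn) = (-21.3628−-53.2228)/(78.4700−46.6100) = 1.0000. V = [p*·-21.3628 + (1−p*)·-53.2228]/1.03 = -37.9251. B = V − Δ·S = -96.9251.
The time-0 hedge costs -37.9251, which is the no-arbitrage price.

(0,0): Delta=1.0000 Bond=-96.9251
(1,0): Delta=1.0000 Bond=-99.8328
(1,1): Delta=1.0000 Bond=-99.8328
(2,0): Delta=1.0000 Bond=-102.8278
(2,1): Delta=1.0000 Bond=-102.8278
(2,2): Delta=1.0000 Bond=-102.8278
(3,0): Delta=1.0000 Bond=-105.9126
(3,1): Delta=1.0000 Bond=-105.9126
(3,2): Delta=1.0000 Bond=-105.9126
(3,3): Delta=1.0000 Bond=-105.9126
V0=-37.9251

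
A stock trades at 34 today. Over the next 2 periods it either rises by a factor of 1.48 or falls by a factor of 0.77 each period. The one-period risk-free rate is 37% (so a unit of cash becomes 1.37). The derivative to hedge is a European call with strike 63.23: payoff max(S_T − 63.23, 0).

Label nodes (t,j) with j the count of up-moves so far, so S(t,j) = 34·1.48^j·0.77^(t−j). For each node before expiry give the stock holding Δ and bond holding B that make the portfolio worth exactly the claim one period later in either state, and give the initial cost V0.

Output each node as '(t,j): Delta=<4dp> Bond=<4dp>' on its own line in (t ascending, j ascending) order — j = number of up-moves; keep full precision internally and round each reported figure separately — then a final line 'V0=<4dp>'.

(0,0): Delta=0.2873 Bond=-5.4902
(1,0): Delta=0.0000 Bond=0.0000
(1,1): Delta=0.3147 Bond=-8.9006
V0=4.2781

No-arbitrage ⇒ martingale measure with p* = (R−d)/(u−d) = 0.8451.
At expiry t=2: V(2,0)=0.0000, V(2,1)=0.0000, V(2,2)=11.2436
  t=1,j=0: stock 26.1800 → up 38.7464 (V=0.0000), down 20.1586 (V=0.0000). Price 0.0000; hedge Δ=0.0000, bond B=0.0000.
  t=1,j=1: stock 50.3200 → up 74.4736 (V=11.2436), down 38.7464 (V=0.0000). Price 6.9355; hedge Δ=0.3147, bond B=-8.9006.
  t=0,j=0: stock 34.0000 → up 50.3200 (V=6.9355), down 26.1800 (V=0.0000). Price 4.2781; hedge Δ=0.2873, bond B=-5.4902.
Each (Δ,B) replicates both successor values, so the strategy is self-financing and V0 is arbitrage-free.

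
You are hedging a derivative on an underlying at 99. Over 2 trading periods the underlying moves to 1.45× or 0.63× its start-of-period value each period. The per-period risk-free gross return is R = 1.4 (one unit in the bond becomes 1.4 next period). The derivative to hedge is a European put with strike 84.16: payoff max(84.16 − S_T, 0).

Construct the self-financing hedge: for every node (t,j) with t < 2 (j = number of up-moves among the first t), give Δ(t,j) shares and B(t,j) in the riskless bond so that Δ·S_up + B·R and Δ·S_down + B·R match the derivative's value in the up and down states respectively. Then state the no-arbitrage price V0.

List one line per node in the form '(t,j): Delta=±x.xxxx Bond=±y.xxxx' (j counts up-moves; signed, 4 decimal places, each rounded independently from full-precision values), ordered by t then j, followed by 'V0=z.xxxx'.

Under the risk-neutral measure, an up-move has probability p* = (R−d)/(u−d) = 0.9390 and values discount at R = 1.4.
Terminal values V(2,·): V(2,0)=44.8669, V(2,1)=0.0000, V(2,2)=0.0000
Node (1,0) S=62.3700: V=(p*·0.0000+(1−p*)·44.8669)/1.4=1.9541; Δ=(0.0000−44.8669)/(90.4365−39.2931)=-0.8773; B=V−Δ·S=56.6699
Node (1,1) S=143.5500: V=(p*·0.0000+(1−p*)·0.0000)/1.4=0.0000; Δ=(0.0000−0.0000)/(208.1475−90.4365)=0.0000; B=V−Δ·S=0.0000
Node (0,0) S=99.0000: V=(p*·0.0000+(1−p*)·1.9541)/1.4=0.0851; Δ=(0.0000−1.9541)/(143.5500−62.3700)=-0.0241; B=V−Δ·S=2.4682
Root portfolio cost Δ·99+B reproduces V0=0.0851.

(0,0): Delta=-0.0241 Bond=2.4682
(1,0): Delta=-0.8773 Bond=56.6699
(1,1): Delta=0.0000 Bond=0.0000
V0=0.0851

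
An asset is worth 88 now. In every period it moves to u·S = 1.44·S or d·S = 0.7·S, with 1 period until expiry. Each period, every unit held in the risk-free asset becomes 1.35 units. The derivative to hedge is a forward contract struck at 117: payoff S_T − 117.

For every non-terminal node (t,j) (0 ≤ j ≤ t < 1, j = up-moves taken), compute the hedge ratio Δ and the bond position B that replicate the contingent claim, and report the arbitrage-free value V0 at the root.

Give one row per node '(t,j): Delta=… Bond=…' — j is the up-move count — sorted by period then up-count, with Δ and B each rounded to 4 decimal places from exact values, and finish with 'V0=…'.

No-arbitrage ⇒ martingale measure with p* = (R−d)/(u−d) = 0.8784.
Terminal values V(1,·): V(1,0)=-55.4000, V(1,1)=9.7200
(0,0): S=88.0000. Δ = (V_up−V_dn)/(S_up−S_dn) = (9.7200−-55.4000)/(126.7200−61.6000) = 1.0000. V = [p*·9.7200 + (1−p*)·-55.4000]/1.35 = 1.3333. B = V − Δ·S = -86.6667.
Self-financing check: at every node Δ·S+B equals the discounted successor values.

(0,0): Delta=1.0000 Bond=-86.6667
V0=1.3333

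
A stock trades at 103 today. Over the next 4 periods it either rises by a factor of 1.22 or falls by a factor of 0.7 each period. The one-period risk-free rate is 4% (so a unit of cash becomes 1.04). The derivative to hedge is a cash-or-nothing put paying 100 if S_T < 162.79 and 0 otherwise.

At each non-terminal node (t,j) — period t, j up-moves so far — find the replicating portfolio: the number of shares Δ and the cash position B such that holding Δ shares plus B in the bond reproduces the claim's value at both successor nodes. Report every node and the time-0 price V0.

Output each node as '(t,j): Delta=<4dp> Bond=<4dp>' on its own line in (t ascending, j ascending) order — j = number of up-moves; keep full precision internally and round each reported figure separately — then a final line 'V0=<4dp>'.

(0,0): Delta=-0.4640 Bond=117.6458
(1,0): Delta=0.0000 Bond=88.8996
(1,1): Delta=-0.6049 Bond=140.0614
(2,0): Delta=0.0000 Bond=92.4556
(2,1): Delta=0.0000 Bond=92.4556
(2,2): Delta=-0.7886 Bond=173.8330
(3,0): Delta=0.0000 Bond=96.1538
(3,1): Delta=0.0000 Bond=96.1538
(3,2): Delta=0.0000 Bond=96.1538
(3,3): Delta=-1.0282 Bond=225.5917
V0=69.8573

No-arbitrage ⇒ martingale measure with p* = (R−d)/(u−d) = 0.6538.
Terminal payoffs: V(4,0)=100.0000, V(4,1)=100.0000, V(4,2)=100.0000, V(4,3)=100.0000, V(4,4)=0.0000
  t=3,j=0: stock 35.3290 → up 43.1014 (V=100.0000), down 24.7303 (V=100.0000). Price 96.1538; hedge Δ=0.0000, bond B=96.1538.
  t=3,j=1: stock 61.5734 → up 75.1195 (V=100.0000), down 43.1014 (V=100.0000). Price 96.1538; hedge Δ=0.0000, bond B=96.1538.
  t=3,j=2: stock 107.3136 → up 130.9226 (V=100.0000), down 75.1195 (V=100.0000). Price 96.1538; hedge Δ=0.0000, bond B=96.1538.
  t=3,j=3: stock 187.0323 → up 228.1795 (V=0.0000), down 130.9226 (V=100.0000). Price 33.2840; hedge Δ=-1.0282, bond B=225.5917.
  t=2,j=0: stock 50.4700 → up 61.5734 (V=96.1538), down 35.3290 (V=96.1538). Price 92.4556; hedge Δ=0.0000, bond B=92.4556.
  t=2,j=1: stock 87.9620 → up 107.3136 (V=96.1538), down 61.5734 (V=96.1538). Price 92.4556; hedge Δ=0.0000, bond B=92.4556.
  t=2,j=2: stock 153.3052 → up 187.0323 (V=33.2840), down 107.3136 (V=96.1538). Price 52.9295; hedge Δ=-0.7886, bond B=173.8330.
  t=1,j=0: stock 72.1000 → up 87.9620 (V=92.4556), down 50.4700 (V=92.4556). Price 88.8996; hedge Δ=0.0000, bond B=88.8996.
  t=1,j=1: stock 125.6600 → up 153.3052 (V=52.9295), down 87.9620 (V=92.4556). Price 64.0496; hedge Δ=-0.6049, bond B=140.0614.
  t=0,j=0: stock 103.0000 → up 125.6600 (V=64.0496), down 72.1000 (V=88.8996). Price 69.8573; hedge Δ=-0.4640, bond B=117.6458.
Check: Δ(0,0)·S0 + B(0,0) = 69.8573 = V0.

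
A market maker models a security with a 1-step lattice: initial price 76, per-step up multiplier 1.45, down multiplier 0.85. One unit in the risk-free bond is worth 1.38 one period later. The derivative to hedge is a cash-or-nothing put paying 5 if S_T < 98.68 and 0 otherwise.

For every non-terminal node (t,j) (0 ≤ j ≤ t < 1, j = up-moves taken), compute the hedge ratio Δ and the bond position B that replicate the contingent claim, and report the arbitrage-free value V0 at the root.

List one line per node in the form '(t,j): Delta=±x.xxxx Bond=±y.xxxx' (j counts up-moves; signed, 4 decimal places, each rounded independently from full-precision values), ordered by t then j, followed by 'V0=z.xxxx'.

(0,0): Delta=-0.1096 Bond=8.7560
V0=0.4227

Risk-neutral probability p* = (R−d)/(u−d) = (1.38−0.85)/(1.45−0.85) = 0.8833.
At expiry t=1: V(1,0)=5.0000, V(1,1)=0.0000
(0,0): S=76.0000. Δ = (V_up−V_dn)/(S_up−S_dn) = (0.0000−5.0000)/(110.2000−64.6000) = -0.1096. V = [p*·0.0000 + (1−p*)·5.0000]/1.38 = 0.4227. B = V − Δ·S = 8.7560.
Each (Δ,B) replicates both successor values, so the strategy is self-financing and V0 is arbitrage-free.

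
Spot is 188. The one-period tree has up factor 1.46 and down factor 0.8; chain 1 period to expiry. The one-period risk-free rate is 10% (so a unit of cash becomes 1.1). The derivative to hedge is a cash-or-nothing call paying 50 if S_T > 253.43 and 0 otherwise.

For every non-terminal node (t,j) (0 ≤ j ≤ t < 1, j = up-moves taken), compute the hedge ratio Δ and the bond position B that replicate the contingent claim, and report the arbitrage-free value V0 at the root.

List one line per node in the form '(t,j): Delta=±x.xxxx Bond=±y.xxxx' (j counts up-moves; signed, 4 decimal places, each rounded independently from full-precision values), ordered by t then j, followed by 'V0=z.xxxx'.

(0,0): Delta=0.4030 Bond=-55.0964
V0=20.6612

The replicating-portfolio and risk-neutral prices coincide; use p* = (1.1−0.8)/(1.46−0.8) = 0.4545 for the latter.
Payoff layer (t=1): V(1,0)=0.0000, V(1,1)=50.0000
(0,0): S=188.0000. Δ = (V_up−V_dn)/(S_up−S_dn) = (50.0000−0.0000)/(274.4800−150.4000) = 0.4030. V = [p*·50.0000 + (1−p*)·0.0000]/1.1 = 20.6612. B = V − Δ·S = -55.0964.
Each (Δ,B) replicates both successor values, so the strategy is self-financing and V0 is arbitrage-free.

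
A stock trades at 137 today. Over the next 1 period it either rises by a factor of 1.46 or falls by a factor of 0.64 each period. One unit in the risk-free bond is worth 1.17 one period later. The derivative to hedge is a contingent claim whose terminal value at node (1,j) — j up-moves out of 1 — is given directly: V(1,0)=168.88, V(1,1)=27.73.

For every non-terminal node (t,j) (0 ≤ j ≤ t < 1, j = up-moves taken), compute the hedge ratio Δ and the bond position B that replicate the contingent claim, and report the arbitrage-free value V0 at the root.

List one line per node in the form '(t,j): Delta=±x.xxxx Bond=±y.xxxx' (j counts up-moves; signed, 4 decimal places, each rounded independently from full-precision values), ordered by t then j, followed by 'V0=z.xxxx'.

No-arbitrage ⇒ martingale measure with p* = (R−d)/(u−d) = 0.6463.
Terminal payoffs: V(1,0)=168.8800, V(1,1)=27.7300
  t=0,j=0: stock 137.0000 → up 200.0200 (V=27.7300), down 87.6800 (V=168.8800). Price 66.3666; hedge Δ=-1.2565, bond B=238.5007.
Check: Δ(0,0)·S0 + B(0,0) = 66.3666 = V0.

(0,0): Delta=-1.2565 Bond=238.5007
V0=66.3666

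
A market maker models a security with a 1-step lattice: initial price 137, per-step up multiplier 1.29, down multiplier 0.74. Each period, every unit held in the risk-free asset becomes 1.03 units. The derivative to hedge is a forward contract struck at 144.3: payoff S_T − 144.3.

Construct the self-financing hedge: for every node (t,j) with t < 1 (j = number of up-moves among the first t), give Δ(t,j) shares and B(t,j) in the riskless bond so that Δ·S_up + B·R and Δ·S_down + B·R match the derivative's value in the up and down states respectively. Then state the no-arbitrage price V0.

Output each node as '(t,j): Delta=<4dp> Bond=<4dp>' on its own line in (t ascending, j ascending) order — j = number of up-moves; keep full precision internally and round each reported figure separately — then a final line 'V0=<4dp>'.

No-arbitrage ⇒ martingale measure with p* = (R−d)/(u−d) = 0.5273.
At expiry t=1: V(1,0)=-42.9200, V(1,1)=32.4300
  t=0,j=0: stock 137.0000 → up 176.7300 (V=32.4300), down 101.3800 (V=-42.9200). Price -3.0971; hedge Δ=1.0000, bond B=-140.0971.
The time-0 hedge costs -3.0971, which is the no-arbitrage price.

(0,0): Delta=1.0000 Bond=-140.0971
V0=-3.0971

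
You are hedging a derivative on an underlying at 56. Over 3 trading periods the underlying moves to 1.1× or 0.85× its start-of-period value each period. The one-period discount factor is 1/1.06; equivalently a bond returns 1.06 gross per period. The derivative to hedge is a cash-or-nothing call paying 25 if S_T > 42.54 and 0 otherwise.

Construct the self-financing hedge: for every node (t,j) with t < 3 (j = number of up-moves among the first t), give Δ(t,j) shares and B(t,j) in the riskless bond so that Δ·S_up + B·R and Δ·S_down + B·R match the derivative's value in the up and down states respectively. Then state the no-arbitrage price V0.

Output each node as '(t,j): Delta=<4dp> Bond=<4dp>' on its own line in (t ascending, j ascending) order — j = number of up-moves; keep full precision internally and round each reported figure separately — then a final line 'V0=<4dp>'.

Risk-neutral probability p* = (R−d)/(u−d) = (1.06−0.85)/(1.1−0.85) = 0.8400.
Payoff layer (t=3): V(3,0)=0.0000, V(3,1)=25.0000, V(3,2)=25.0000, V(3,3)=25.0000
  t=2,j=0: stock 40.4600 → up 44.5060 (V=25.0000), down 34.3910 (V=0.0000). Price 19.8113; hedge Δ=2.4716, bond B=-80.1887.
  t=2,j=1: stock 52.3600 → up 57.5960 (V=25.0000), down 44.5060 (V=25.0000). Price 23.5849; hedge Δ=0.0000, bond B=23.5849.
  t=2,j=2: stock 67.7600 → up 74.5360 (V=25.0000), down 57.5960 (V=25.0000). Price 23.5849; hedge Δ=0.0000, bond B=23.5849.
  t=1,j=0: stock 47.6000 → up 52.3600 (V=23.5849), down 40.4600 (V=19.8113). Price 21.6803; hedge Δ=0.3171, bond B=6.5860.
  t=1,j=1: stock 61.6000 → up 67.7600 (V=23.5849), down 52.3600 (V=23.5849). Price 22.2499; hedge Δ=0.0000, bond B=22.2499.
  t=0,j=0: stock 56.0000 → up 61.6000 (V=22.2499), down 47.6000 (V=21.6803). Price 20.9045; hedge Δ=0.0407, bond B=18.6261.
Check: Δ(0,0)·S0 + B(0,0) = 20.9045 = V0.

(0,0): Delta=0.0407 Bond=18.6261
(1,0): Delta=0.3171 Bond=6.5860
(1,1): Delta=0.0000 Bond=22.2499
(2,0): Delta=2.4716 Bond=-80.1887
(2,1): Delta=0.0000 Bond=23.5849
(2,2): Delta=0.0000 Bond=23.5849
V0=20.9045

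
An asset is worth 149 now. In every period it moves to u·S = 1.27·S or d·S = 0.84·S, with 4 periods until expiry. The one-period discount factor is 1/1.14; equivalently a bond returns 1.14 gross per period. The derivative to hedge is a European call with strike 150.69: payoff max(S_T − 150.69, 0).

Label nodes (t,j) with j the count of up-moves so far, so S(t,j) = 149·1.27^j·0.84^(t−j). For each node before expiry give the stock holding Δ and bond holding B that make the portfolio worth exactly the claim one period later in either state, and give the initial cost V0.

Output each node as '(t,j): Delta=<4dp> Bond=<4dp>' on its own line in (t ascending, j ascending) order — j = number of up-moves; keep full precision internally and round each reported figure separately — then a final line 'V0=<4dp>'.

No-arbitrage ⇒ martingale measure with p* = (R−d)/(u−d) = 0.6977.
Terminal payoffs: V(4,0)=0.0000, V(4,1)=0.0000, V(4,2)=18.8813, V(4,3)=105.6856, V(4,4)=236.9255
(3,0): S=88.3129. Δ = (V_up−V_dn)/(S_up−S_dn) = (0.0000−0.0000)/(112.1574−74.1828) = 0.0000. V = [p*·0.0000 + (1−p*)·0.0000]/1.14 = 0.0000. B = V − Δ·S = 0.0000.
(3,1): S=133.5207. Δ = (V_up−V_dn)/(S_up−S_dn) = (18.8813−0.0000)/(169.5713−112.1574) = 0.3289. V = [p*·18.8813 + (1−p*)·0.0000]/1.14 = 11.5552. B = V − Δ·S = -32.3547.
(3,2): S=201.8706. Δ = (V_up−V_dn)/(S_up−S_dn) = (105.6856−18.8813)/(256.3756−169.5713) = 1.0000. V = [p*·105.6856 + (1−p*)·18.8813]/1.14 = 69.6864. B = V − Δ·S = -132.1842.
(3,3): S=305.2091. Δ = (V_up−V_dn)/(S_up−S_dn) = (236.9255−105.6856)/(387.6155−256.3756) = 1.0000. V = [p*·236.9255 + (1−p*)·105.6856]/1.14 = 173.0249. B = V − Δ·S = -132.1842.
(2,0): S=105.1344. Δ = (V_up−V_dn)/(S_up−S_dn) = (11.5552−0.0000)/(133.5207−88.3129) = 0.2556. V = [p*·11.5552 + (1−p*)·0.0000]/1.14 = 7.0718. B = V − Δ·S = -19.8009.
(2,1): S=158.9532. Δ = (V_up−V_dn)/(S_up−S_dn) = (69.6864−11.5552)/(201.8706−133.5207) = 0.8505. V = [p*·69.6864 + (1−p*)·11.5552]/1.14 = 45.7121. B = V − Δ·S = -89.4765.
(2,2): S=240.3221. Δ = (V_up−V_dn)/(S_up−S_dn) = (173.0249−69.6864)/(305.2091−201.8706) = 1.0000. V = [p*·173.0249 + (1−p*)·69.6864]/1.14 = 124.3710. B = V − Δ·S = -115.9511.
(1,0): S=125.1600. Δ = (V_up−V_dn)/(S_up−S_dn) = (45.7121−7.0718)/(158.9532−105.1344) = 0.7180. V = [p*·45.7121 + (1−p*)·7.0718]/1.14 = 29.8510. B = V − Δ·S = -60.0103.
(1,1): S=189.2300. Δ = (V_up−V_dn)/(S_up−S_dn) = (124.3710−45.7121)/(240.3221−158.9532) = 0.9667. V = [p*·124.3710 + (1−p*)·45.7121]/1.14 = 88.2372. B = V − Δ·S = -94.6905.
(0,0): S=149.0000. Δ = (V_up−V_dn)/(S_up−S_dn) = (88.2372−29.8510)/(189.2300−125.1600) = 0.9113. V = [p*·88.2372 + (1−p*)·29.8510]/1.14 = 61.9172. B = V − Δ·S = -73.8647.
Root portfolio cost Δ·149+B reproduces V0=61.9172.

(0,0): Delta=0.9113 Bond=-73.8647
(1,0): Delta=0.7180 Bond=-60.0103
(1,1): Delta=0.9667 Bond=-94.6905
(2,0): Delta=0.2556 Bond=-19.8009
(2,1): Delta=0.8505 Bond=-89.4765
(2,2): Delta=1.0000 Bond=-115.9511
(3,0): Delta=0.0000 Bond=0.0000
(3,1): Delta=0.3289 Bond=-32.3547
(3,2): Delta=1.0000 Bond=-132.1842
(3,3): Delta=1.0000 Bond=-132.1842
V0=61.9172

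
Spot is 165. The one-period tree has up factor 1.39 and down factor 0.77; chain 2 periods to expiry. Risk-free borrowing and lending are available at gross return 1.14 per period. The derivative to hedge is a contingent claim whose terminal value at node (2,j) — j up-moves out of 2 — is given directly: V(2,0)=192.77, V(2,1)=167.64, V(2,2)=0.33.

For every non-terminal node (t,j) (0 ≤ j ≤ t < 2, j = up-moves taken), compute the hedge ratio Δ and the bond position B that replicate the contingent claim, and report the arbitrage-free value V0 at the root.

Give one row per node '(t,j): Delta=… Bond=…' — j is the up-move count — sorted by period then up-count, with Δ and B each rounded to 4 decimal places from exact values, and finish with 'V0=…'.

Under the risk-neutral measure, an up-move has probability p* = (R−d)/(u−d) = 0.5968 and values discount at R = 1.14.
Terminal payoffs: V(2,0)=192.7700, V(2,1)=167.6400, V(2,2)=0.3300
Node (1,0) S=127.0500: V=(p*·167.6400+(1−p*)·192.7700)/1.14=155.9413; Δ=(167.6400−192.7700)/(176.5995−97.8285)=-0.3190; B=V−Δ·S=196.4735
Node (1,1) S=229.3500: V=(p*·0.3300+(1−p*)·167.6400)/1.14=59.4682; Δ=(0.3300−167.6400)/(318.7965−176.5995)=-1.1766; B=V−Δ·S=329.3230
Node (0,0) S=165.0000: V=(p*·59.4682+(1−p*)·155.9413)/1.14=86.2883; Δ=(59.4682−155.9413)/(229.3500−127.0500)=-0.9430; B=V−Δ·S=241.8901
Self-financing check: at every node Δ·S+B equals the discounted successor values.

(0,0): Delta=-0.9430 Bond=241.8901
(1,0): Delta=-0.3190 Bond=196.4735
(1,1): Delta=-1.1766 Bond=329.3230
V0=86.2883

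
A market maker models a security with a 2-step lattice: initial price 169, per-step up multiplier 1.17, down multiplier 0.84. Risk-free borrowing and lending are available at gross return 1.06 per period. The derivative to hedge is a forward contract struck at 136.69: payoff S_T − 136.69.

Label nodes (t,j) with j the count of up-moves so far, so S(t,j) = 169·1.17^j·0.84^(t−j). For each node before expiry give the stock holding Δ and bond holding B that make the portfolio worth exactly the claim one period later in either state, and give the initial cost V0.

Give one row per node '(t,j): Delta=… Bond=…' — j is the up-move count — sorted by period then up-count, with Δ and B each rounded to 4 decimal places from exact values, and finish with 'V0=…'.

(0,0): Delta=1.0000 Bond=-121.6536
(1,0): Delta=1.0000 Bond=-128.9528
(1,1): Delta=1.0000 Bond=-128.9528
V0=47.3464

The replicating-portfolio and risk-neutral prices coincide; use p* = (1.06−0.84)/(1.17−0.84) = 0.6667 for the latter.
Terminal payoffs: V(2,0)=-17.4436, V(2,1)=29.4032, V(2,2)=94.6541
Node (1,0) S=141.9600: V=(p*·29.4032+(1−p*)·-17.4436)/1.06=13.0072; Δ=(29.4032−-17.4436)/(166.0932−119.2464)=1.0000; B=V−Δ·S=-128.9528
Node (1,1) S=197.7300: V=(p*·94.6541+(1−p*)·29.4032)/1.06=68.7772; Δ=(94.6541−29.4032)/(231.3441−166.0932)=1.0000; B=V−Δ·S=-128.9528
Node (0,0) S=169.0000: V=(p*·68.7772+(1−p*)·13.0072)/1.06=47.3464; Δ=(68.7772−13.0072)/(197.7300−141.9600)=1.0000; B=V−Δ·S=-121.6536
Root portfolio cost Δ·169+B reproduces V0=47.3464.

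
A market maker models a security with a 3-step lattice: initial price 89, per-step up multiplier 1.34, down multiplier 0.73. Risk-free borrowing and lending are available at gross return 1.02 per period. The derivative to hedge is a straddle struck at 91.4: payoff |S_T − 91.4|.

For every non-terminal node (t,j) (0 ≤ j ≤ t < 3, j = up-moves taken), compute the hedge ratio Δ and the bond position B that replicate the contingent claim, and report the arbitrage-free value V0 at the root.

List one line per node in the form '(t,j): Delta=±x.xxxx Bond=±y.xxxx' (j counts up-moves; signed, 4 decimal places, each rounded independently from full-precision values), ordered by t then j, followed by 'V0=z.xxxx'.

(0,0): Delta=0.2263 Bond=18.7789
(1,0): Delta=-0.4059 Bond=60.2243
(1,1): Delta=0.6063 Bond=-26.1639
(2,0): Delta=-1.0000 Bond=89.6078
(2,1): Delta=-0.0487 Bond=30.3346
(2,2): Delta=1.0000 Bond=-89.6078
V0=38.9176

The replicating-portfolio and risk-neutral prices coincide; use p* = (1.02−0.73)/(1.34−0.73) = 0.4754 for the latter.
Payoff layer (t=3): V(3,0)=56.7775, V(3,1)=27.8463, V(3,2)=25.2601, V(3,3)=122.7433
Node (2,0) S=47.4281: V=(p*·27.8463+(1−p*)·56.7775)/1.02=42.1797; Δ=(27.8463−56.7775)/(63.5537−34.6225)=-1.0000; B=V−Δ·S=89.6078
Node (2,1) S=87.0598: V=(p*·25.2601+(1−p*)·27.8463)/1.02=26.0949; Δ=(25.2601−27.8463)/(116.6601−63.5537)=-0.0487; B=V−Δ·S=30.3346
Node (2,2) S=159.8084: V=(p*·122.7433+(1−p*)·25.2601)/1.02=70.2006; Δ=(122.7433−25.2601)/(214.1433−116.6601)=1.0000; B=V−Δ·S=-89.6078
Node (1,0) S=64.9700: V=(p*·26.0949+(1−p*)·42.1797)/1.02=33.8558; Δ=(26.0949−42.1797)/(87.0598−47.4281)=-0.4059; B=V−Δ·S=60.2243
Node (1,1) S=119.2600: V=(p*·70.2006+(1−p*)·26.0949)/1.02=46.1404; Δ=(70.2006−26.0949)/(159.8084−87.0598)=0.6063; B=V−Δ·S=-26.1639
Node (0,0) S=89.0000: V=(p*·46.1404+(1−p*)·33.8558)/1.02=38.9176; Δ=(46.1404−33.8558)/(119.2600−64.9700)=0.2263; B=V−Δ·S=18.7789
Each (Δ,B) replicates both successor values, so the strategy is self-financing and V0 is arbitrage-free.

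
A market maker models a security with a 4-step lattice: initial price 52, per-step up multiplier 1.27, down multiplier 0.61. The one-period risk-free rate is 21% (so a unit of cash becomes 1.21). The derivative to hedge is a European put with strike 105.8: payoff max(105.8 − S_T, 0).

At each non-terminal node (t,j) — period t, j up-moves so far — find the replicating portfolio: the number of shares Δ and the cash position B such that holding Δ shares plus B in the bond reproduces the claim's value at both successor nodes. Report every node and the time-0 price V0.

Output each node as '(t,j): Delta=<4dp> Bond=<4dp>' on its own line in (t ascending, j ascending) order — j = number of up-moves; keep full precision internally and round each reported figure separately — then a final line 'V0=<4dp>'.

(0,0): Delta=-0.6358 Bond=39.8082
(1,0): Delta=-1.0000 Bond=59.7213
(1,1): Delta=-0.6183 Bond=47.0126
(2,0): Delta=-1.0000 Bond=72.2628
(2,1): Delta=-1.0000 Bond=72.2628
(2,2): Delta=-0.5999 Bond=55.3475
(3,0): Delta=-1.0000 Bond=87.4380
(3,1): Delta=-1.0000 Bond=87.4380
(3,2): Delta=-1.0000 Bond=87.4380
(3,3): Delta=-0.5807 Bond=64.9238
V0=6.7482

Under the risk-neutral measure, an up-move has probability p* = (R−d)/(u−d) = 0.9091 and values discount at R = 1.21.
Payoff layer (t=4): V(4,0)=98.6002, V(4,1)=90.8102, V(4,2)=74.5917, V(4,3)=40.8253, V(4,4)=0.0000
(3,0): S=11.8030. Δ = (V_up−V_dn)/(S_up−S_dn) = (90.8102−98.6002)/(14.9898−7.1998) = -1.0000. V = [p*·90.8102 + (1−p*)·98.6002]/1.21 = 75.6350. B = V − Δ·S = 87.4380.
(3,1): S=24.5735. Δ = (V_up−V_dn)/(S_up−S_dn) = (74.5917−90.8102)/(31.2083−14.9898) = -1.0000. V = [p*·74.5917 + (1−p*)·90.8102]/1.21 = 62.8645. B = V − Δ·S = 87.4380.
(3,2): S=51.1612. Δ = (V_up−V_dn)/(S_up−S_dn) = (40.8253−74.5917)/(64.9747−31.2083) = -1.0000. V = [p*·40.8253 + (1−p*)·74.5917]/1.21 = 36.2768. B = V − Δ·S = 87.4380.
(3,3): S=106.5159. Δ = (V_up−V_dn)/(S_up−S_dn) = (0.0000−40.8253)/(135.2752−64.9747) = -0.5807. V = [p*·0.0000 + (1−p*)·40.8253]/1.21 = 3.0673. B = V − Δ·S = 64.9238.
(2,0): S=19.3492. Δ = (V_up−V_dn)/(S_up−S_dn) = (62.8645−75.6350)/(24.5735−11.8030) = -1.0000. V = [p*·62.8645 + (1−p*)·75.6350]/1.21 = 52.9136. B = V − Δ·S = 72.2628.
(2,1): S=40.2844. Δ = (V_up−V_dn)/(S_up−S_dn) = (36.2768−62.8645)/(51.1612−24.5735) = -1.0000. V = [p*·36.2768 + (1−p*)·62.8645]/1.21 = 31.9784. B = V − Δ·S = 72.2628.
(2,2): S=83.8708. Δ = (V_up−V_dn)/(S_up−S_dn) = (3.0673−36.2768)/(106.5159−51.1612) = -0.5999. V = [p*·3.0673 + (1−p*)·36.2768]/1.21 = 5.0300. B = V − Δ·S = 55.3475.
(1,0): S=31.7200. Δ = (V_up−V_dn)/(S_up−S_dn) = (31.9784−52.9136)/(40.2844−19.3492) = -1.0000. V = [p*·31.9784 + (1−p*)·52.9136]/1.21 = 28.0013. B = V − Δ·S = 59.7213.
(1,1): S=66.0400. Δ = (V_up−V_dn)/(S_up−S_dn) = (5.0300−31.9784)/(83.8708−40.2844) = -0.6183. V = [p*·5.0300 + (1−p*)·31.9784]/1.21 = 6.1817. B = V − Δ·S = 47.0126.
(0,0): S=52.0000. Δ = (V_up−V_dn)/(S_up−S_dn) = (6.1817−28.0013)/(66.0400−31.7200) = -0.6358. V = [p*·6.1817 + (1−p*)·28.0013]/1.21 = 6.7482. B = V − Δ·S = 39.8082.
Check: Δ(0,0)·S0 + B(0,0) = 6.7482 = V0.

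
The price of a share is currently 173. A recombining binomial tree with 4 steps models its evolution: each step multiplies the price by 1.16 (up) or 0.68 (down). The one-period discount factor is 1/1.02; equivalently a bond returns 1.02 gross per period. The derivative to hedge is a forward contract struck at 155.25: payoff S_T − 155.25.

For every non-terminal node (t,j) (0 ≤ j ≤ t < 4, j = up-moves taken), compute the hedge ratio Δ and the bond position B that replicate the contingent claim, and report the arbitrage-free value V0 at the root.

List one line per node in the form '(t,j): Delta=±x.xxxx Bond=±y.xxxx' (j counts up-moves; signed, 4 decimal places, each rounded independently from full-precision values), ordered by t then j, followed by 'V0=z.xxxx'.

(0,0): Delta=1.0000 Bond=-143.4270
(1,0): Delta=1.0000 Bond=-146.2955
(1,1): Delta=1.0000 Bond=-146.2955
(2,0): Delta=1.0000 Bond=-149.2215
(2,1): Delta=1.0000 Bond=-149.2215
(2,2): Delta=1.0000 Bond=-149.2215
(3,0): Delta=1.0000 Bond=-152.2059
(3,1): Delta=1.0000 Bond=-152.2059
(3,2): Delta=1.0000 Bond=-152.2059
(3,3): Delta=1.0000 Bond=-152.2059
V0=29.5730

Risk-neutral probability p* = (R−d)/(u−d) = (1.02−0.68)/(1.16−0.68) = 0.7083.
Payoff layer (t=4): V(4,0)=-118.2602, V(4,1)=-92.1498, V(4,2)=-47.6085, V(4,3)=28.3738, V(4,4)=157.9906
Node (3,0) S=54.3967: V=(p*·-92.1498+(1−p*)·-118.2602)/1.02=-97.8091; Δ=(-92.1498−-118.2602)/(63.1002−36.9898)=1.0000; B=V−Δ·S=-152.2059
Node (3,1) S=92.7944: V=(p*·-47.6085+(1−p*)·-92.1498)/1.02=-59.4115; Δ=(-47.6085−-92.1498)/(107.6415−63.1002)=1.0000; B=V−Δ·S=-152.2059
Node (3,2) S=158.2964: V=(p*·28.3738+(1−p*)·-47.6085)/1.02=6.0905; Δ=(28.3738−-47.6085)/(183.6238−107.6415)=1.0000; B=V−Δ·S=-152.2059
Node (3,3) S=270.0350: V=(p*·157.9906+(1−p*)·28.3738)/1.02=117.8291; Δ=(157.9906−28.3738)/(313.2406−183.6238)=1.0000; B=V−Δ·S=-152.2059
Node (2,0) S=79.9952: V=(p*·-59.4115+(1−p*)·-97.8091)/1.02=-69.2263; Δ=(-59.4115−-97.8091)/(92.7944−54.3967)=1.0000; B=V−Δ·S=-149.2215
Node (2,1) S=136.4624: V=(p*·6.0905+(1−p*)·-59.4115)/1.02=-12.7591; Δ=(6.0905−-59.4115)/(158.2964−92.7944)=1.0000; B=V−Δ·S=-149.2215
Node (2,2) S=232.7888: V=(p*·117.8291+(1−p*)·6.0905)/1.02=83.5673; Δ=(117.8291−6.0905)/(270.0350−158.2964)=1.0000; B=V−Δ·S=-149.2215
Node (1,0) S=117.6400: V=(p*·-12.7591+(1−p*)·-69.2263)/1.02=-28.6555; Δ=(-12.7591−-69.2263)/(136.4624−79.9952)=1.0000; B=V−Δ·S=-146.2955
Node (1,1) S=200.6800: V=(p*·83.5673+(1−p*)·-12.7591)/1.02=54.3845; Δ=(83.5673−-12.7591)/(232.7888−136.4624)=1.0000; B=V−Δ·S=-146.2955
Node (0,0) S=173.0000: V=(p*·54.3845+(1−p*)·-28.6555)/1.02=29.5730; Δ=(54.3845−-28.6555)/(200.6800−117.6400)=1.0000; B=V−Δ·S=-143.4270
Check: Δ(0,0)·S0 + B(0,0) = 29.5730 = V0.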